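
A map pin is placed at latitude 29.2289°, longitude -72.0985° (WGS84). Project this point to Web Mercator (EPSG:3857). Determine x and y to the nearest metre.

x -8025968 m, y 3404812 m

Web Mercator is spherical with R = a = 6378137 m.
x = R·λ = 6378137 × -1.258356211 = -8025968.307 m.
y = R·ln tan(π/4 + φ/2) = 6378137 × 0.533825514 = 3404812.260 m.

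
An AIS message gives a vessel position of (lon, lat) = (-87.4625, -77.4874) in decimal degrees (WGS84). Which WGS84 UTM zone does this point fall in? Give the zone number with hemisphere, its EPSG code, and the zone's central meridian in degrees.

Zone 16S (EPSG:32716), central meridian -87°

UTM zone = ⌊(λ + 180)/6⌋ + 1; -87.4625° ∈ [-90°, -84°) → zone 16.
Hemisphere: S (φ < 0).
Central meridian λ₀ = 6×16 − 183 = -87°.
EPSG code: 32716.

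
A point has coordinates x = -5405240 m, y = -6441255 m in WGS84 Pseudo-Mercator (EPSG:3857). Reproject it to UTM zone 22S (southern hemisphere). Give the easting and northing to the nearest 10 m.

Web Mercator inverse (R = 6378137 m) → φ = -49.97099962°, λ = -48.55609706°.
UTM 22S forward: E = 675243.581 m, N = 4461731.064 m.

E 675240 m, N 4461730 m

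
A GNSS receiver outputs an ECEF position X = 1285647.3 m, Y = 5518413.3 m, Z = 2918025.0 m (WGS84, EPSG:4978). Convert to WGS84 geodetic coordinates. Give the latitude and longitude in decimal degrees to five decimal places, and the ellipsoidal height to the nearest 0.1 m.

λ = atan2(Y, X) = 76.88549976°; p = √(X²+Y²) = 5666195.8 m.
Bowring's method on WGS84 (a = 6378137 m, b = 6356752.314 m) gives φ = 27.40489949°, h = -203.791 m.

lat 27.40490°, lon 76.88550°, h -203.8 m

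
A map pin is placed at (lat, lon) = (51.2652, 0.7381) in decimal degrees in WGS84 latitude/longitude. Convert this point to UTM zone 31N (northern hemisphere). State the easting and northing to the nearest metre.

E 342199 m, N 5681747 m

Zone 31 central meridian λ₀ = 6×31 − 183 = 3°; Δλ = -2.2619°.
Transverse Mercator on WGS84 with k₀ = 0.9996 gives E = 342198.746 m, N = 5681747.075 m.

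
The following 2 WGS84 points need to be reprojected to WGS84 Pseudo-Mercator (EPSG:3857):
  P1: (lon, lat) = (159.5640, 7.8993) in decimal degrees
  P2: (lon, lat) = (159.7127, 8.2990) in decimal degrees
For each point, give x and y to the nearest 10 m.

P1: x 17762580 m, y 882150 m; P2: x 17779140 m, y 927090 m

Web Mercator: x = R·λ, y = R·ln tan(π/4+φ/2), R = 6378137 m.
P1 (7.8993°, 159.5640°) → (17762583.229, 882145.104) m.
P2 (8.2990°, 159.7127°) → (17779136.437, 927087.869) m.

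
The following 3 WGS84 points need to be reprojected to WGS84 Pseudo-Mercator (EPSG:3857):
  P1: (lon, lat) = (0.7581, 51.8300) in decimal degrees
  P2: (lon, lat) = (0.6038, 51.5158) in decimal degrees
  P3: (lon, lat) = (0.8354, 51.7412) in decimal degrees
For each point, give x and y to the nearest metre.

Web Mercator: x = R·λ, y = R·ln tan(π/4+φ/2), R = 6378137 m.
P1 (51.8300°, 0.7581°) → (84391.306, 6769445.448) m.
P2 (51.5158°, 0.6038°) → (67214.709, 6713044.965) m.
P3 (51.7412°, 0.8354°) → (92996.303, 6753465.686) m.

P1: x 84391 m, y 6769445 m; P2: x 67215 m, y 6713045 m; P3: x 92996 m, y 6753466 m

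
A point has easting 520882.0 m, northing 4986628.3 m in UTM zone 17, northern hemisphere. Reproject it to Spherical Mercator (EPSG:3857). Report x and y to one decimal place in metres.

Unproject from UTM 17N (λ₀ = -81°) → φ = 45.03280041°, λ = -80.73490013°.
Web Mercator (R = 6378137 m): x = -8987367.972 m, y = 5626686.718 m.

x -8987368.0 m, y 5626686.7 m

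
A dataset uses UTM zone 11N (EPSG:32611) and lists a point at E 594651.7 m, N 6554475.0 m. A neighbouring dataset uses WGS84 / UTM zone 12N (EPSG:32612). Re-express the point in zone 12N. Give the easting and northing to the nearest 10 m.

E 251250 m, N 6561410 m

UTM 11N → geographic: φ = 59.11900002°, λ = -115.34670073°.
UTM 12N (λ₀ = -111°) forward: E = 251247.237 m, N = 6561406.872 m.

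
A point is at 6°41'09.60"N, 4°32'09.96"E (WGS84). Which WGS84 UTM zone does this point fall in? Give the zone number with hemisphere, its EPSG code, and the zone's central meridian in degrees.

UTM zone = ⌊(λ + 180)/6⌋ + 1; 4.5361° ∈ [0°, 6°) → zone 31.
Hemisphere: N (φ ≥ 0).
Central meridian λ₀ = 6×31 − 183 = 3°.
EPSG code: 32631.

Zone 31N (EPSG:32631), central meridian 3°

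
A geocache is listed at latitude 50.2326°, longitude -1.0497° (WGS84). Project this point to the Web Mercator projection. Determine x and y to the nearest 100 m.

Web Mercator is spherical with R = a = 6378137 m.
x = R·λ = 6378137 × -0.018320721 = -116852.069 m.
y = R·ln tan(π/4 + φ/2) = 6378137 × 1.017014206 = 6486655.935 m.

x -116900 m, y 6486700 m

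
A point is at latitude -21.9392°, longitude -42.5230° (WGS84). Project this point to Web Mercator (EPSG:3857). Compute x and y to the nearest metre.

Web Mercator is spherical with R = a = 6378137 m.
x = R·λ = 6378137 × -0.742166358 = -4733638.707 m.
y = R·ln tan(π/4 + φ/2) = 6378137 × -0.392626723 = -2504227.032 m.

x -4733639 m, y -2504227 m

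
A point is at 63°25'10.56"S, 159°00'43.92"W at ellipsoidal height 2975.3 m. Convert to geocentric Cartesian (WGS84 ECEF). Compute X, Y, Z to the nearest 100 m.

X -2673000 m, Y -1025400 m, Z -5683700 m

WGS84: a = 6378137 m, e² = 0.006694380; N(φ) = a/√(1−e²sin²φ) = 6395280.364 m.
X = (N+h)·cosφ·cosλ = -2672984.361 m; Y = (N+h)·cosφ·sinλ = -1025409.590 m; Z = (N(1−e²)+h)·sinφ = -5683719.628 m.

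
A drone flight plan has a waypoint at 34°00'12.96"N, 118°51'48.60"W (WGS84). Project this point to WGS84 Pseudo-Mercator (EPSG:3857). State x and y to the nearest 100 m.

Web Mercator is spherical with R = a = 6378137 m.
x = R·λ = 6378137 × -2.074559435 = -13231824.294 m.
y = R·ln tan(π/4 + φ/2) = 6378137 × 0.631733910 = 4029285.428 m.

x -13231800 m, y 4029300 m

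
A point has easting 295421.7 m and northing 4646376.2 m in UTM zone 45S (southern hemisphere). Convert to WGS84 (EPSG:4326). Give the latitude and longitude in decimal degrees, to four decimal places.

lat -48.3027°, lon 84.2412°

Zone 45S: λ₀ = 87°, k₀ = 0.9996, false easting 500000 m, false northing 10000000 m.
Meridian distance M = (N − FN)/k₀ = -5355766.1 m.
Inverse transverse Mercator on WGS84 gives φ = -48.30269970°, λ = 84.24120008°.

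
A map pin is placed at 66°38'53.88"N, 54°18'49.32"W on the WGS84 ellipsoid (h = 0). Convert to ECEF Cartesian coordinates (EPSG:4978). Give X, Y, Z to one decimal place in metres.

X 1478954.6 m, Y -2059221.9 m, Z 5832977.6 m

WGS84: a = 6378137 m, e² = 0.006694380; N(φ) = a/√(1−e²sin²φ) = 6396208.182 m.
X = (N+h)·cosφ·cosλ = 1478954.5503 m; Y = (N+h)·cosφ·sinλ = -2059221.898 m; Z = (N(1−e²)+h)·sinφ = 5832977.633 m.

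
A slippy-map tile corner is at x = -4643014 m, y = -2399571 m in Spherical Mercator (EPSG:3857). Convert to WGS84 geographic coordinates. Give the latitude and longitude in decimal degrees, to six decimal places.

lat -21.064498°, lon -41.708904°

R = 6378137 m. λ = x/R = -41.70890441°.
φ = 2·arctan(exp(y/R)) − 90° = 2·arctan(0.68645) − 90° = -21.06449843°.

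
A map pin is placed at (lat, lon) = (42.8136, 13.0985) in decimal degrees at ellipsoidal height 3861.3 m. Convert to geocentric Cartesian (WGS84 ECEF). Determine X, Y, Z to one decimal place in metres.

WGS84: a = 6378137 m, e² = 0.006694380; N(φ) = a/√(1−e²sin²φ) = 6388020.465 m.
X = (N+h)·cosφ·cosλ = 4566887.718 m; Y = (N+h)·cosφ·sinλ = 1062622.028 m; Z = (N(1−e²)+h)·sinφ = 4314958.618 m.

X 4566887.7 m, Y 1062622.0 m, Z 4314958.6 m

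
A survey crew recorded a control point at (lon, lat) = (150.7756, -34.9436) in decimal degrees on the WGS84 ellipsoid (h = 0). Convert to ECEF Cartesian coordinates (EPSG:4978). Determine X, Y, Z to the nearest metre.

WGS84: a = 6378137 m, e² = 0.006694380; N(φ) = a/√(1−e²sin²φ) = 6385152.369 m.
X = (N+h)·cosφ·cosλ = -4567797.838 m; Y = (N+h)·cosφ·sinλ = 2555409.369 m; Z = (N(1−e²)+h)·sinφ = -3632739.694 m.

X -4567798 m, Y 2555409 m, Z -3632740 m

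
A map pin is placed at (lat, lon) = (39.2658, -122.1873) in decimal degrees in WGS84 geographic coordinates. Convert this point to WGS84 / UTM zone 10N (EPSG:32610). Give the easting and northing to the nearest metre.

Zone 10 central meridian λ₀ = 6×10 − 183 = -123°; Δλ = +0.8127°.
Transverse Mercator on WGS84 with k₀ = 0.9996 gives E = 570109.536 m, N = 4346588.085 m.

E 570110 m, N 4346588 m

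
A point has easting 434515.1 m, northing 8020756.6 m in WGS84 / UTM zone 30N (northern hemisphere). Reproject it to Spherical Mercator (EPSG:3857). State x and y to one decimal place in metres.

Unproject from UTM 30N (λ₀ = -3°) → φ = 72.27589999°, λ = -4.92750135°.
Web Mercator (R = 6378137 m): x = -548526.942 m, y = 11853318.356 m.

x -548526.9 m, y 11853318.4 m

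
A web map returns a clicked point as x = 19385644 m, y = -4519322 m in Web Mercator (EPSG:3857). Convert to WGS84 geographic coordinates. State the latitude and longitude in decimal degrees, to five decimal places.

R = 6378137 m. λ = x/R = 174.14420298°.
φ = 2·arctan(exp(y/R)) − 90° = 2·arctan(0.49235) − 90° = -37.57330322°.

lat -37.57330°, lon 174.14420°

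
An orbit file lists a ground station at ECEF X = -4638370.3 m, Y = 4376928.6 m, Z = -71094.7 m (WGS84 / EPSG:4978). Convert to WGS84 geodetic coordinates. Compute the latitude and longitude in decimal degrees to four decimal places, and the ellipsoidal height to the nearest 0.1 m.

λ = atan2(Y, X) = 136.66109955°; p = √(X²+Y²) = 6377459.0 m.
Bowring's method on WGS84 (a = 6378137 m, b = 6356752.314 m) gives φ = -0.64300032°, h = -279.089 m.

lat -0.6430°, lon 136.6611°, h -279.1 m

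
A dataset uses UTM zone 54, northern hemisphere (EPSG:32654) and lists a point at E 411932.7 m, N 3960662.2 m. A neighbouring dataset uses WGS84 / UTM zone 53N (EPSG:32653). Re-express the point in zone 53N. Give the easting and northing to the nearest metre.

E 954342 m, N 3971893 m

UTM 54N → geographic: φ = 35.78609989°, λ = 140.02549987°.
UTM 53N (λ₀ = 135°) forward: E = 954341.698 m, N = 3971893.365 m.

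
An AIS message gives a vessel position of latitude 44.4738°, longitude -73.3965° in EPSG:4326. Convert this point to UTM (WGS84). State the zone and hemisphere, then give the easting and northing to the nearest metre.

Longitude -73.3965° lies in the 6° band [-78°, -72°), giving zone 18; latitude is north of the equator, so 18N.
Zone 18 central meridian λ₀ = 6×18 − 183 = -75°; Δλ = +1.6035°.
Transverse Mercator on WGS84 with k₀ = 0.9996 gives E = 627532.048 m, N = 4925749.365 m.

Zone 18N: E 627532 m, N 4925749 m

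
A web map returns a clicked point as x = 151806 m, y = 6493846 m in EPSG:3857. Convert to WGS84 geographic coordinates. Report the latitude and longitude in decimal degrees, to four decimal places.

lat 50.2739°, lon 1.3637°

R = 6378137 m. λ = x/R = 1.36369650°.
φ = 2·arctan(exp(y/R)) − 90° = 2·arctan(2.76805) − 90° = 50.27389820°.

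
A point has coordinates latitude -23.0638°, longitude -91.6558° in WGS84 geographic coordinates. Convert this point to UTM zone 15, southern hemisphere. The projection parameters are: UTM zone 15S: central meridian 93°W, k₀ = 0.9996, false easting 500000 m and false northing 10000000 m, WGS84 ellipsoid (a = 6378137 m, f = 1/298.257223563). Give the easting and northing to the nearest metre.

E 637700 m, N 7448785 m

Zone 15 central meridian λ₀ = 6×15 − 183 = -93°; Δλ = +1.3442°.
Transverse Mercator on WGS84 with k₀ = 0.9996 gives E = 637699.657 m, N = 7448784.697 m.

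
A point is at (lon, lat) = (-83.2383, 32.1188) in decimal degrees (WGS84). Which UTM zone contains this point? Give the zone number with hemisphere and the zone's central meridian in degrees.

UTM zone = ⌊(λ + 180)/6⌋ + 1; -83.2383° ∈ [-84°, -78°) → zone 17.
Hemisphere: N (φ ≥ 0).
Central meridian λ₀ = 6×17 − 183 = -81°.

Zone 17N, central meridian -81°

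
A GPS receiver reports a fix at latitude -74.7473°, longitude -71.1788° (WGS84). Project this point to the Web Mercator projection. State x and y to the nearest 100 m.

Web Mercator is spherical with R = a = 6378137 m.
x = R·λ = 6378137 × -1.242304418 = -7923587.771 m.
y = R·ln tan(π/4 + φ/2) = 6378137 × -2.010687433 = -12824439.915 m.

x -7923600 m, y -12824400 m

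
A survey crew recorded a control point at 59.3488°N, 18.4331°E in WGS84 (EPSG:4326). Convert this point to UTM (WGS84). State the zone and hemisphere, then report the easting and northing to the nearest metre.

Longitude 18.4331° lies in the 6° band [18°, 24°), giving zone 34; latitude is north of the equator, so 34N.
Zone 34 central meridian λ₀ = 6×34 − 183 = 21°; Δλ = -2.5669°.
Transverse Mercator on WGS84 with k₀ = 0.9996 gives E = 354043.357 m, N = 6581705.564 m.

Zone 34N: E 354043 m, N 6581706 m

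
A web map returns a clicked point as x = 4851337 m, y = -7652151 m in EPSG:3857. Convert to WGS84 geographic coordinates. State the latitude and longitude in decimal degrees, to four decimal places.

R = 6378137 m. λ = x/R = 43.58030176°.
φ = 2·arctan(exp(y/R)) − 90° = 2·arctan(0.30127) − 90° = -56.46800013°.

lat -56.4680°, lon 43.5803°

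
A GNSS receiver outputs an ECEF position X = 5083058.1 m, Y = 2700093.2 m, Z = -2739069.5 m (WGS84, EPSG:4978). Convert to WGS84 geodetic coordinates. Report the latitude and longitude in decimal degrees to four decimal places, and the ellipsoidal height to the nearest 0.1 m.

λ = atan2(Y, X) = 27.97700044°; p = √(X²+Y²) = 5755691.4 m.
Bowring's method on WGS84 (a = 6378137 m, b = 6356752.314 m) gives φ = -25.59889987°, h = 32.603 m.

lat -25.5989°, lon 27.9770°, h 32.6 m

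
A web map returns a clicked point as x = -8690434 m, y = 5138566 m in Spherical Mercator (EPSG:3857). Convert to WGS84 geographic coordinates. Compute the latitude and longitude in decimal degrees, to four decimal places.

lat 41.8502°, lon -78.0675°

R = 6378137 m. λ = x/R = -78.06749688°.
φ = 2·arctan(exp(y/R)) − 90° = 2·arctan(2.23816) − 90° = 41.85019682°.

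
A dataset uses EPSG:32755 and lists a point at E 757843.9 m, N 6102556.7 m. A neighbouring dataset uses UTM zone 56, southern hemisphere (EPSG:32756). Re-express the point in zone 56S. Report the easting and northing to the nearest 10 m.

UTM 55S → geographic: φ = -35.18690021°, λ = 149.83169965°.
UTM 56S (λ₀ = 153°) forward: E = 211496.498 m, N = 6101630.777 m.

E 211500 m, N 6101630 m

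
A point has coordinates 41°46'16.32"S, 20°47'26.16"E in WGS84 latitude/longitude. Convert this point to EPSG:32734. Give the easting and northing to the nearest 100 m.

E 482600 m, N 5375600 m

Zone 34 central meridian λ₀ = 6×34 − 183 = 21°; Δλ = -0.2094°.
Transverse Mercator on WGS84 with k₀ = 0.9996 gives E = 482596.001 m, N = 5375605.483 m.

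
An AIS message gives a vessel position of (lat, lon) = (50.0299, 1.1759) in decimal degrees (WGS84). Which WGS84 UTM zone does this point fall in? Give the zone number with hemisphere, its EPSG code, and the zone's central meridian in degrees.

Zone 31N (EPSG:32631), central meridian 3°

UTM zone = ⌊(λ + 180)/6⌋ + 1; 1.1759° ∈ [0°, 6°) → zone 31.
Hemisphere: N (φ ≥ 0).
Central meridian λ₀ = 6×31 − 183 = 3°.
EPSG code: 32631.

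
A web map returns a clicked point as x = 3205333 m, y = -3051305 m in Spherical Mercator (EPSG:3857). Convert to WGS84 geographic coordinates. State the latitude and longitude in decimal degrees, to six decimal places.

lat -26.420898°, lon 28.793996°

R = 6378137 m. λ = x/R = 28.79399625°.
φ = 2·arctan(exp(y/R)) − 90° = 2·arctan(0.61977) − 90° = -26.42089763°.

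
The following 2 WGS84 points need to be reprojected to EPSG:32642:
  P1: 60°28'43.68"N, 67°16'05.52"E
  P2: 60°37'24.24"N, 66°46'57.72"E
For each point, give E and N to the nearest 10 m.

UTM zone 42N: λ₀ = 69°, k₀ = 0.9996.
P1 (60.4788°, 67.2682°) → (404810.852, 6705987.949) m.
P2 (60.6234°, 66.7827°) → (378674.022, 6722887.234) m.

P1: E 404810 m, N 6705990 m; P2: E 378670 m, N 6722890 m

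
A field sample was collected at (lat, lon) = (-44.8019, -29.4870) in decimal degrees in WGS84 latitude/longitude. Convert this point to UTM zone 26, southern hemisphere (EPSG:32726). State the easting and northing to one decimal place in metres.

Zone 26 central meridian λ₀ = 6×26 − 183 = -27°; Δλ = -2.4870°.
Transverse Mercator on WGS84 with k₀ = 0.9996 gives E = 303311.583 m, N = 5036046.646 m.

E 303311.6 m, N 5036046.6 m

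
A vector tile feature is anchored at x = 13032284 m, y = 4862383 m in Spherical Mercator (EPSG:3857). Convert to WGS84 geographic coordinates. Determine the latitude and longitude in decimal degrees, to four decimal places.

lat 39.9755°, lon 117.0710°

R = 6378137 m. λ = x/R = 117.07099904°.
φ = 2·arctan(exp(y/R)) − 90° = 2·arctan(2.14331) − 90° = 39.97550245°.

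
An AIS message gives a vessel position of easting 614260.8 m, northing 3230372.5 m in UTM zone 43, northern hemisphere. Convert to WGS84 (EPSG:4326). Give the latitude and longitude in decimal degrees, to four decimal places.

lat 29.1969°, lon 76.1753°

Zone 43N: λ₀ = 75°, k₀ = 0.9996, false easting 500000 m.
Meridian distance M = (N − FN)/k₀ = 3231665.2 m.
Inverse transverse Mercator on WGS84 gives φ = 29.19690008°, λ = 76.17530050°.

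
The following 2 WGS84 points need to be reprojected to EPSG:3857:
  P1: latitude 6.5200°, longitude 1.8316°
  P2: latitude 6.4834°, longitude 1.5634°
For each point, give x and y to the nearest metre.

Web Mercator: x = R·λ, y = R·ln tan(π/4+φ/2), R = 6378137 m.
P1 (6.5200°, 1.8316°) → (203892.779, 727374.624) m.
P2 (6.4834°, 1.5634°) → (174036.892, 723273.957) m.

P1: x 203893 m, y 727375 m; P2: x 174037 m, y 723274 m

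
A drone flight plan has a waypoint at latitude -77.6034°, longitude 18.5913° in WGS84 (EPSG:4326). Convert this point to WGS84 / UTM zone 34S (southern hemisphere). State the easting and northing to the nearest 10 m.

E 442290 m, N 1384710 m

Zone 34 central meridian λ₀ = 6×34 − 183 = 21°; Δλ = -2.4087°.
Transverse Mercator on WGS84 with k₀ = 0.9996 gives E = 442291.284 m, N = 1384705.609 m.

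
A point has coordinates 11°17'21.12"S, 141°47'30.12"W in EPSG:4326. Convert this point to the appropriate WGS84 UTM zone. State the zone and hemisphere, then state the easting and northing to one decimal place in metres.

Zone 7S: E 413594.5 m, N 8751926.4 m

Longitude -141.7917° lies in the 6° band [-144°, -138°), giving zone 7; latitude is south of the equator, so 7S.
Zone 7 central meridian λ₀ = 6×7 − 183 = -141°; Δλ = -0.7917°.
Transverse Mercator on WGS84 with k₀ = 0.9996 gives E = 413594.498 m, N = 8751926.413 m.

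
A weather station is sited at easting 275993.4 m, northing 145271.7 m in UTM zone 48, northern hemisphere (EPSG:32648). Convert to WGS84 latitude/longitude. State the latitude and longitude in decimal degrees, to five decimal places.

lat 1.31350°, lon 102.98680°

Zone 48N: λ₀ = 105°, k₀ = 0.9996, false easting 500000 m.
Meridian distance M = (N − FN)/k₀ = 145329.8 m.
Inverse transverse Mercator on WGS84 gives φ = 1.31349990°, λ = 102.98680041°.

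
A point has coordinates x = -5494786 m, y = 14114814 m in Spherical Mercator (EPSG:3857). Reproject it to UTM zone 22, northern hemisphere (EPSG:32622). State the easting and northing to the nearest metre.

E 539556 m, N 8604964 m

Web Mercator inverse (R = 6378137 m) → φ = 77.51650034°, λ = -49.36050247°.
UTM 22N forward: E = 539556.412 m, N = 8604964.323 m.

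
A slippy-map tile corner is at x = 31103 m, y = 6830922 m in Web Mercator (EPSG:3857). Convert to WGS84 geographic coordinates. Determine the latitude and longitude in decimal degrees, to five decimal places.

lat 52.17000°, lon 0.27940°

R = 6378137 m. λ = x/R = 0.27940300°.
φ = 2·arctan(exp(y/R)) − 90° = 2·arctan(2.91827) − 90° = 52.16999893°.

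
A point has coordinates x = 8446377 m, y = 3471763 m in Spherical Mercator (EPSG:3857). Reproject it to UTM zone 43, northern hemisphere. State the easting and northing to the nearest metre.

E 584611 m, N 3291671 m

Web Mercator inverse (R = 6378137 m) → φ = 29.75240225°, λ = 75.87509555°.
UTM 43N forward: E = 584611.351 m, N = 3291670.700 m.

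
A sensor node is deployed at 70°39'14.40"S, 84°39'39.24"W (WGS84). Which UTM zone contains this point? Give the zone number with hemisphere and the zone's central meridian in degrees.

UTM zone = ⌊(λ + 180)/6⌋ + 1; -84.6609° ∈ [-90°, -84°) → zone 16.
Hemisphere: S (φ < 0).
Central meridian λ₀ = 6×16 − 183 = -87°.

Zone 16S, central meridian -87°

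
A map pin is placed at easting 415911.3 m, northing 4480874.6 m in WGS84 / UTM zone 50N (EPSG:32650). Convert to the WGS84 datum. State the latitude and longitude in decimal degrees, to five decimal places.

Zone 50N: λ₀ = 117°, k₀ = 0.9996, false easting 500000 m.
Meridian distance M = (N − FN)/k₀ = 4482667.7 m.
Inverse transverse Mercator on WGS84 gives φ = 40.47430018°, λ = 116.00800028°.

lat 40.47430°, lon 116.00800°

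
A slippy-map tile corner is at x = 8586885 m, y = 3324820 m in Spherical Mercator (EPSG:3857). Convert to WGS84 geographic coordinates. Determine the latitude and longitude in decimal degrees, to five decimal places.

lat 28.59990°, lon 77.13730°

R = 6378137 m. λ = x/R = 77.13730038°.
φ = 2·arctan(exp(y/R)) − 90° = 2·arctan(1.68419) − 90° = 28.59989872°.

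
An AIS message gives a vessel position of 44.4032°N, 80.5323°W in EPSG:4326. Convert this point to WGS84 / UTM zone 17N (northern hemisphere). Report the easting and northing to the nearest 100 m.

E 537200 m, N 4916800 m

Zone 17 central meridian λ₀ = 6×17 − 183 = -81°; Δλ = +0.4677°.
Transverse Mercator on WGS84 with k₀ = 0.9996 gives E = 537242.572 m, N = 4916763.322 m.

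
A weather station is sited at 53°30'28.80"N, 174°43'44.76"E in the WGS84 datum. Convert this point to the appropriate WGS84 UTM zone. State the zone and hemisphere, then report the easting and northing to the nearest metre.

Longitude 174.7291° lies in the 6° band [174°, 180°), giving zone 60; latitude is north of the equator, so 60N.
Zone 60 central meridian λ₀ = 6×60 − 183 = 177°; Δλ = -2.2709°.
Transverse Mercator on WGS84 with k₀ = 0.9996 gives E = 349405.376 m, N = 5931183.568 m.

Zone 60N: E 349405 m, N 5931184 m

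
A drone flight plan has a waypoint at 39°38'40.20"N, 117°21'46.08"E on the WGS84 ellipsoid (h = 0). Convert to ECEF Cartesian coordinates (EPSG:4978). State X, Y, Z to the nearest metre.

X -2260421 m, Y 4367732 m, Z 4047670 m

WGS84: a = 6378137 m, e² = 0.006694380; N(φ) = a/√(1−e²sin²φ) = 6386845.324 m.
X = (N+h)·cosφ·cosλ = -2260420.535 m; Y = (N+h)·cosφ·sinλ = 4367731.707 m; Z = (N(1−e²)+h)·sinφ = 4047670.057 m.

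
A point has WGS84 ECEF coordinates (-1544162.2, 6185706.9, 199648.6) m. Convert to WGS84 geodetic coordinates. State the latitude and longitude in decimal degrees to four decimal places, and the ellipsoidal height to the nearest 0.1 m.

λ = atan2(Y, X) = 104.01650021°; p = √(X²+Y²) = 6375531.9 m.
Bowring's method on WGS84 (a = 6378137 m, b = 6356752.314 m) gives φ = 1.80569968°, h = 541.149 m.

lat 1.8057°, lon 104.0165°, h 541.1 m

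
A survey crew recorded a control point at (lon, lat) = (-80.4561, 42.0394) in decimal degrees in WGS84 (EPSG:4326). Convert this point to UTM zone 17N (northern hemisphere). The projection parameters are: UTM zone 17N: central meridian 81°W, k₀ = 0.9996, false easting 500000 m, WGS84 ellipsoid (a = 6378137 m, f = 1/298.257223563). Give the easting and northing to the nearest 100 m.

Zone 17 central meridian λ₀ = 6×17 − 183 = -81°; Δλ = +0.5439°.
Transverse Mercator on WGS84 with k₀ = 0.9996 gives E = 545016.778 m, N = 4654293.860 m.

E 545000 m, N 4654300 m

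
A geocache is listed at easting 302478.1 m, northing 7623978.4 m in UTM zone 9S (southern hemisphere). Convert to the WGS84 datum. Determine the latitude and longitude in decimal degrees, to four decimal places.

lat -21.4759°, lon -130.9064°

Zone 9S: λ₀ = -129°, k₀ = 0.9996, false easting 500000 m, false northing 10000000 m.
Meridian distance M = (N − FN)/k₀ = -2376972.4 m.
Inverse transverse Mercator on WGS84 gives φ = -21.47589959°, λ = -130.90639982°.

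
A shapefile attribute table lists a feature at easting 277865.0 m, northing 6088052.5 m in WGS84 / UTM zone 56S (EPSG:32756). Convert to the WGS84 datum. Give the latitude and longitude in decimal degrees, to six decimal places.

lat -35.326100°, lon 150.556200°

Zone 56S: λ₀ = 153°, k₀ = 0.9996, false easting 500000 m, false northing 10000000 m.
Meridian distance M = (N − FN)/k₀ = -3913512.9 m.
Inverse transverse Mercator on WGS84 gives φ = -35.32609993°, λ = 150.55619966°.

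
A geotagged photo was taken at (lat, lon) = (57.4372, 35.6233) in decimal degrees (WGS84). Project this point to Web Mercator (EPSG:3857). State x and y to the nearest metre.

x 3965568 m, y 7850009 m

Web Mercator is spherical with R = a = 6378137 m.
x = R·λ = 6378137 × 0.621743875 = 3965567.616 m.
y = R·ln tan(π/4 + φ/2) = 6378137 × 1.230768260 = 7850008.579 m.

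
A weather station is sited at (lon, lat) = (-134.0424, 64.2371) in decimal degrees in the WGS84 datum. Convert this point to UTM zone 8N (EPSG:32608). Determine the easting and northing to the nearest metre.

Zone 8 central meridian λ₀ = 6×8 − 183 = -135°; Δλ = +0.9576°.
Transverse Mercator on WGS84 with k₀ = 0.9996 gives E = 546439.656 m, N = 7123784.818 m.

E 546440 m, N 7123785 m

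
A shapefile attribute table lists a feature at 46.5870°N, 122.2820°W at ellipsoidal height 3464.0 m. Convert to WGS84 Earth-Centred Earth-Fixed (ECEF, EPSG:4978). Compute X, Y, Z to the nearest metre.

WGS84: a = 6378137 m, e² = 0.006694380; N(φ) = a/√(1−e²sin²φ) = 6389432.379 m.
X = (N+h)·cosφ·cosλ = -2346527.900 m; Y = (N+h)·cosφ·sinλ = -3714423.162 m; Z = (N(1−e²)+h)·sinφ = 4612848.522 m.

X -2346528 m, Y -3714423 m, Z 4612849 m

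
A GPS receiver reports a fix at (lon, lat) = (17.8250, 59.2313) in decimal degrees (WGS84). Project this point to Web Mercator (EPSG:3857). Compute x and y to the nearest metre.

Web Mercator is spherical with R = a = 6378137 m.
x = R·λ = 6378137 × 0.311104939 = 1984269.923 m.
y = R·ln tan(π/4 + φ/2) = 6378137 × 1.290431442 = 8230548.525 m.

x 1984270 m, y 8230549 m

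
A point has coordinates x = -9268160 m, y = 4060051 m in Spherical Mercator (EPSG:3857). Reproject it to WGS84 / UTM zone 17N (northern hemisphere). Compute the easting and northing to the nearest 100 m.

E 292100 m, N 3790200 m

Web Mercator inverse (R = 6378137 m) → φ = 34.23240357°, λ = -83.25729784°.
UTM 17N forward: E = 292092.947 m, N = 3790229.545 m.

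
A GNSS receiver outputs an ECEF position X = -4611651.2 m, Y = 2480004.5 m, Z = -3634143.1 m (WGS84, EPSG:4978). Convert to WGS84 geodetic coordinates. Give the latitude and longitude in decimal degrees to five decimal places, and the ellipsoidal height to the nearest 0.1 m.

λ = atan2(Y, X) = 151.72999993°; p = √(X²+Y²) = 5236196.1 m.
Bowring's method on WGS84 (a = 6378137 m, b = 6356752.314 m) gives φ = -34.94270006°, h = 2593.153 m.

lat -34.94270°, lon 151.73000°, h 2593.2 m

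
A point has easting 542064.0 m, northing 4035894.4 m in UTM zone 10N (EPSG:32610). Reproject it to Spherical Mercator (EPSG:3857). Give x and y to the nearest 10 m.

x -13640030 m, y 4365130 m

Unproject from UTM 10N (λ₀ = -123°) → φ = 36.46739992°, λ = -122.53049949°.
Web Mercator (R = 6378137 m): x = -13640032.810 m, y = 4365126.945 m.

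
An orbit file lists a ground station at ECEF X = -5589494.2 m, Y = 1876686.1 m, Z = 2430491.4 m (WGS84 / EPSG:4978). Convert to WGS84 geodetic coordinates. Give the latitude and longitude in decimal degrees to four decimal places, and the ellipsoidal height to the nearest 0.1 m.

lat 22.5382°, lon 161.4404°, h 2418.0 m

λ = atan2(Y, X) = 161.44039969°; p = √(X²+Y²) = 5896134.0 m.
Bowring's method on WGS84 (a = 6378137 m, b = 6356752.314 m) gives φ = 22.53819996°, h = 2417.956 m.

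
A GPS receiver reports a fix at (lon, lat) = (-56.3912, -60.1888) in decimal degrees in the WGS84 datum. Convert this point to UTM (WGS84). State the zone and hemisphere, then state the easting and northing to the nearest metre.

Longitude -56.3912° lies in the 6° band [-60°, -54°), giving zone 21; latitude is south of the equator, so 21S.
Zone 21 central meridian λ₀ = 6×21 − 183 = -57°; Δλ = +0.6088°.
Transverse Mercator on WGS84 with k₀ = 0.9996 gives E = 533763.462 m, N = 3327406.638 m.

Zone 21S: E 533763 m, N 3327407 m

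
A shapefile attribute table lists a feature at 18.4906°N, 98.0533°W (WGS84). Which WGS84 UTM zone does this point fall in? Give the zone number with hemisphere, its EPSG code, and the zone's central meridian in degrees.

Zone 14N (EPSG:32614), central meridian -99°

UTM zone = ⌊(λ + 180)/6⌋ + 1; -98.0533° ∈ [-102°, -96°) → zone 14.
Hemisphere: N (φ ≥ 0).
Central meridian λ₀ = 6×14 − 183 = -99°.
EPSG code: 32614.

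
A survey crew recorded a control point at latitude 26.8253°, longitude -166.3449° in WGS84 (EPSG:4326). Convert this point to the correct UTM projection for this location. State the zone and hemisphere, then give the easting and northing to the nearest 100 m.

Zone 3N: E 366400 m, N 2967800 m

Longitude -166.3449° lies in the 6° band [-168°, -162°), giving zone 3; latitude is north of the equator, so 3N.
Zone 3 central meridian λ₀ = 6×3 − 183 = -165°; Δλ = -1.3449°.
Transverse Mercator on WGS84 with k₀ = 0.9996 gives E = 366352.588 m, N = 2967793.777 m.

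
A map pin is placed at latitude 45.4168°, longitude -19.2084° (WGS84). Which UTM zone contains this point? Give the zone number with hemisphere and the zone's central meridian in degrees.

Zone 27N, central meridian -21°

UTM zone = ⌊(λ + 180)/6⌋ + 1; -19.2084° ∈ [-24°, -18°) → zone 27.
Hemisphere: N (φ ≥ 0).
Central meridian λ₀ = 6×27 − 183 = -21°.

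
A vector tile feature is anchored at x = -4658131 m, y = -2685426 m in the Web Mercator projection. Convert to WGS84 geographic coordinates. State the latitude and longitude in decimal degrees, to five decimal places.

lat -23.44090°, lon -41.84470°

R = 6378137 m. λ = x/R = -41.84470273°.
φ = 2·arctan(exp(y/R)) − 90° = 2·arctan(0.65637) − 90° = -23.44090137°.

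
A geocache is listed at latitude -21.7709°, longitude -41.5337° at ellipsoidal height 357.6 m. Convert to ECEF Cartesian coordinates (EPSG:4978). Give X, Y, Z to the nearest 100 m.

WGS84: a = 6378137 m, e² = 0.006694380; N(φ) = a/√(1−e²sin²φ) = 6381075.861 m.
X = (N+h)·cosφ·cosλ = 4436205.901 m; Y = (N+h)·cosφ·sinλ = -3929477.508 m; Z = (N(1−e²)+h)·sinφ = -2351005.836 m.

X 4436200 m, Y -3929500 m, Z -2351000 m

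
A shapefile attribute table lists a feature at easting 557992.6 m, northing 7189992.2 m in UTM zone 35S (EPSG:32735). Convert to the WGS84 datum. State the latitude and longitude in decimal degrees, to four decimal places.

lat -25.4058°, lon 27.5766°

Zone 35S: λ₀ = 27°, k₀ = 0.9996, false easting 500000 m, false northing 10000000 m.
Meridian distance M = (N − FN)/k₀ = -2811132.3 m.
Inverse transverse Mercator on WGS84 gives φ = -25.40579973°, λ = 27.57659998°.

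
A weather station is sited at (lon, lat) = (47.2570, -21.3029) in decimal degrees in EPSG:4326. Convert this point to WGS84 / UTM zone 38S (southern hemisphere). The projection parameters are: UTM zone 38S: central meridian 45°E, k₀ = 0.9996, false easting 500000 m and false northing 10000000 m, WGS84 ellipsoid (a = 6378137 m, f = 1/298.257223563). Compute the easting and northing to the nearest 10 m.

E 734140 m, N 7642650 m

Zone 38 central meridian λ₀ = 6×38 − 183 = 45°; Δλ = +2.2570°.
Transverse Mercator on WGS84 with k₀ = 0.9996 gives E = 734135.705 m, N = 7642653.022 m.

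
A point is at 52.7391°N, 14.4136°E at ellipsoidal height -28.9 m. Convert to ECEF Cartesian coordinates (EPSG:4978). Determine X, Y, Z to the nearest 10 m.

WGS84: a = 6378137 m, e² = 0.006694380; N(φ) = a/√(1−e²sin²φ) = 6391703.279 m.
X = (N+h)·cosφ·cosλ = 3748004.174 m; Y = (N+h)·cosφ·sinλ = 963272.261 m; Z = (N(1−e²)+h)·sinφ = 5052994.705 m.

X 3748000 m, Y 963270 m, Z 5052990 m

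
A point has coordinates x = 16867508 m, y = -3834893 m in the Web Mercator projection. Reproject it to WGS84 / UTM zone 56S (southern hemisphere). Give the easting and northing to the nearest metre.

Web Mercator inverse (R = 6378137 m) → φ = -32.54369837°, λ = 151.52340241°.
UTM 56S forward: E = 361350.248 m, N = 6398335.630 m.

E 361350 m, N 6398336 m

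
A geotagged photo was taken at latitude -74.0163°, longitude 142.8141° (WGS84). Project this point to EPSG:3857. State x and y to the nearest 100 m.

x 15898000 m, y -12522100 m

Web Mercator is spherical with R = a = 6378137 m.
x = R·λ = 6378137 × 2.492576263 = 15897992.890 m.
y = R·ln tan(π/4 + φ/2) = 6378137 × -1.963289818 = -12522131.433 m.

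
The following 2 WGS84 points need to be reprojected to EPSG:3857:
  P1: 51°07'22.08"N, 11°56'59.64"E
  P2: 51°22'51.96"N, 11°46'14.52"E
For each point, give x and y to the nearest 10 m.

P1: x 1330260 m, y 6643040 m; P2: x 1310310 m, y 6688980 m

Web Mercator: x = R·λ, y = R·ln tan(π/4+φ/2), R = 6378137 m.
P1 (51.1228°, 11.9499°) → (1330256.783, 6643044.434) m.
P2 (51.3811°, 11.7707°) → (1310308.330, 6688984.785) m.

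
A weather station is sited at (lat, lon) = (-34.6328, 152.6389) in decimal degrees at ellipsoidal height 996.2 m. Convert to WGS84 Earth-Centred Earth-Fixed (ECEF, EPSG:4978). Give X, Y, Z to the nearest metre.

X -4666671 m, Y 2414954 m, Z -3604989 m

WGS84: a = 6378137 m, e² = 0.006694380; N(φ) = a/√(1−e²sin²φ) = 6385043.487 m.
X = (N+h)·cosφ·cosλ = -4666670.809 m; Y = (N+h)·cosφ·sinλ = 2414954.146 m; Z = (N(1−e²)+h)·sinφ = -3604989.324 m.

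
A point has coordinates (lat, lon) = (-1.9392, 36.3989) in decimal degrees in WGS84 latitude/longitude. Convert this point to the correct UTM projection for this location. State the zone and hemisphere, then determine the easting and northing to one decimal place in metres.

Longitude 36.3989° lies in the 6° band [36°, 42°), giving zone 37; latitude is south of the equator, so 37S.
Zone 37 central meridian λ₀ = 6×37 − 183 = 39°; Δλ = -2.6011°.
Transverse Mercator on WGS84 with k₀ = 0.9996 gives E = 210627.491 m, N = 9785436.928 m.

Zone 37S: E 210627.5 m, N 9785436.9 m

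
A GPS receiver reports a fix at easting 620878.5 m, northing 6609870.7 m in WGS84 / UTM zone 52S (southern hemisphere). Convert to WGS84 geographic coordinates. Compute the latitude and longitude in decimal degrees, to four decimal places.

Zone 52S: λ₀ = 129°, k₀ = 0.9996, false easting 500000 m, false northing 10000000 m.
Meridian distance M = (N − FN)/k₀ = -3391485.9 m.
Inverse transverse Mercator on WGS84 gives φ = -30.63770023°, λ = 130.26140017°.

lat -30.6377°, lon 130.2614°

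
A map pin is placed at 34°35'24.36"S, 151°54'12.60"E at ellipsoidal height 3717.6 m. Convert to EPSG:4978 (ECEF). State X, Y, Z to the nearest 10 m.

X -4639640 m, Y 2476970 m, Z -3602640 m

WGS84: a = 6378137 m, e² = 0.006694380; N(φ) = a/√(1−e²sin²φ) = 6385028.563 m.
X = (N+h)·cosφ·cosλ = -4639641.183 m; Y = (N+h)·cosφ·sinλ = 2476973.466 m; Z = (N(1−e²)+h)·sinφ = -3602635.112 m.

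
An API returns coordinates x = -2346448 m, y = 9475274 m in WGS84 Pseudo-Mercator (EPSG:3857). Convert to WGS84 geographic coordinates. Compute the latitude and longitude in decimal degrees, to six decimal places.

lat 64.489901°, lon -21.078501°

R = 6378137 m. λ = x/R = -21.07850102°.
φ = 2·arctan(exp(y/R)) − 90° = 2·arctan(4.41756) − 90° = 64.48990089°.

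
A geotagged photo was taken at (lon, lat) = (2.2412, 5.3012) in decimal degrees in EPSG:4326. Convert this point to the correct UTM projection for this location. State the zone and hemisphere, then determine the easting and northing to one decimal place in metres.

Zone 31N: E 415920.9 m, N 586010.1 m

Longitude 2.2412° lies in the 6° band [0°, 6°), giving zone 31; latitude is north of the equator, so 31N.
Zone 31 central meridian λ₀ = 6×31 − 183 = 3°; Δλ = -0.7588°.
Transverse Mercator on WGS84 with k₀ = 0.9996 gives E = 415920.874 m, N = 586010.083 m.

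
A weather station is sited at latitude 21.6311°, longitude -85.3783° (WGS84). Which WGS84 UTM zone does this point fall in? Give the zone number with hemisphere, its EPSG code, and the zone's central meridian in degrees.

Zone 16N (EPSG:32616), central meridian -87°

UTM zone = ⌊(λ + 180)/6⌋ + 1; -85.3783° ∈ [-90°, -84°) → zone 16.
Hemisphere: N (φ ≥ 0).
Central meridian λ₀ = 6×16 − 183 = -87°.
EPSG code: 32616.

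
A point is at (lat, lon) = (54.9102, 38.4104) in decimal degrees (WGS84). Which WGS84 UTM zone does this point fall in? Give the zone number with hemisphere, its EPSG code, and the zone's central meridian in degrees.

UTM zone = ⌊(λ + 180)/6⌋ + 1; 38.4104° ∈ [36°, 42°) → zone 37.
Hemisphere: N (φ ≥ 0).
Central meridian λ₀ = 6×37 − 183 = 39°.
EPSG code: 32637.

Zone 37N (EPSG:32637), central meridian 39°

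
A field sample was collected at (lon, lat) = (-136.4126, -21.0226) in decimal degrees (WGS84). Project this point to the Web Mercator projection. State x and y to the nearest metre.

x -15185381 m, y -2394574 m

Web Mercator is spherical with R = a = 6378137 m.
x = R·λ = 6378137 × -2.380849011 = -15185381.170 m.
y = R·ln tan(π/4 + φ/2) = 6378137 × -0.375434645 = -2394573.601 m.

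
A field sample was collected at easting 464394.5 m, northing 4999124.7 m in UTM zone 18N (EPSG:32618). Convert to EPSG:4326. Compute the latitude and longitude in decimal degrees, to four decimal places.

lat 45.1447°, lon -75.4529°

Zone 18N: λ₀ = -75°, k₀ = 0.9996, false easting 500000 m.
Meridian distance M = (N − FN)/k₀ = 5001125.2 m.
Inverse transverse Mercator on WGS84 gives φ = 45.14470001°, λ = -75.45290018°.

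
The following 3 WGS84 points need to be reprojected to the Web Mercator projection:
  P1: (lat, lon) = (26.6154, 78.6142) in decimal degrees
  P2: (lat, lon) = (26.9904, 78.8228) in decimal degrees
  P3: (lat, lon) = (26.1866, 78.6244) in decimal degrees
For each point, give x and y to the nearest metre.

Web Mercator: x = R·λ, y = R·ln tan(π/4+φ/2), R = 6378137 m.
P1 (26.6154°, 78.6142°) → (8751292.713, 3075502.687) m.
P2 (26.9904°, 78.8228°) → (8774513.959, 3122272.407) m.
P3 (26.1866°, 78.6244°) → (8752428.172, 3022210.568) m.

P1: x 8751293 m, y 3075503 m; P2: x 8774514 m, y 3122272 m; P3: x 8752428 m, y 3022211 m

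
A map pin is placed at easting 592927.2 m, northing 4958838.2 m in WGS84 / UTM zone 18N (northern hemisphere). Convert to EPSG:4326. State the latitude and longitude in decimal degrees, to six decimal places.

Zone 18N: λ₀ = -75°, k₀ = 0.9996, false easting 500000 m.
Meridian distance M = (N − FN)/k₀ = 4960822.5 m.
Inverse transverse Mercator on WGS84 gives φ = 44.77689991°, λ = -73.82549944°.

lat 44.776900°, lon -73.825499°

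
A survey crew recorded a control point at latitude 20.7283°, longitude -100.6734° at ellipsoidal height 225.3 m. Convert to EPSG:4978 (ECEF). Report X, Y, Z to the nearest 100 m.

WGS84: a = 6378137 m, e² = 0.006694380; N(φ) = a/√(1−e²sin²φ) = 6380813.080 m.
X = (N+h)·cosφ·cosλ = -1105333.775 m; Y = (N+h)·cosφ·sinλ = -5864736.606 m; Z = (N(1−e²)+h)·sinφ = 2243365.958 m.

X -1105300 m, Y -5864700 m, Z 2243400 m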